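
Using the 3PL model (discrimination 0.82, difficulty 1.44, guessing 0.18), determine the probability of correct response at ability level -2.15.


logit = 0.82*(-2.15 - 1.44) = -2.9438
P* = 1/(1 + exp(--2.9438)) = 0.05
P = 0.18 + (1 - 0.18) * 0.05
P = 0.221

0.221


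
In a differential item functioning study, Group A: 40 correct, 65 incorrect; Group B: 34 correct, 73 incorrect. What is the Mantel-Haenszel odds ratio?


Odds_A = 40/65 = 0.6154
Odds_B = 34/73 = 0.4658
OR = Odds_A / Odds_B = 0.6154 / 0.4658
Exactly, OR = (40 * 73) / (65 * 34) = 2920 / 2210
OR = 1.3213

1.3213


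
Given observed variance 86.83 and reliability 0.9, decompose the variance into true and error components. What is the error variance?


var_true = rxx * var_obs = 0.9 * 86.83 = 78.147
var_error = var_obs - var_true
var_error = 86.83 - 78.147
var_error = 8.683

8.683


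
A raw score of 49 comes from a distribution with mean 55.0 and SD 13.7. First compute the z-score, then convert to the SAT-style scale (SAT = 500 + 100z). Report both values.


z = (X - mean) / SD = (49 - 55.0) / 13.7
z = -6.0 / 13.7
z = -0.438
SAT-scale = SAT = 500 + 100z
Carry z at full precision (z = -6.0 / 13.7) into the conversion:
SAT-scale = 500 + 100 * (-6.0 / 13.7) = 500 + -600 / 13.7
SAT-scale = 500 + -43.7956
SAT-scale = 456.2044

456.2044


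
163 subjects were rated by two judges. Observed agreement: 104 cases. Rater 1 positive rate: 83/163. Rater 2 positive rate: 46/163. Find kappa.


P_o = 104/163 = 0.638037
P_e = (83*46 + 80*117) / 26569 = 0.495992
kappa = (P_o - P_e) / (1 - P_e)
kappa = (0.638037 - 0.495992) / (1 - 0.495992)
kappa = 0.2818

0.2818


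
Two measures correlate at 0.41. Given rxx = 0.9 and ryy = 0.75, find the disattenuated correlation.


r_corrected = rxy / sqrt(rxx * ryy)
= 0.41 / sqrt(0.9 * 0.75)
= 0.41 / sqrt(0.675)
= 0.41 / 0.821584
r_corrected = 0.499

0.499


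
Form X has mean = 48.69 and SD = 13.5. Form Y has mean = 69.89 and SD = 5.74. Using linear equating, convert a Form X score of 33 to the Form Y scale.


slope = SD_Y / SD_X = 5.74 / 13.5 ~ 0.4252
intercept = mean_Y - slope * mean_X = 69.89 - (5.74 / 13.5) * 48.69 ~ 49.1877
Y = slope * X + intercept. To avoid rounding drift from the rounded slope/intercept, evaluate the equivalent form Y = mean_Y + SD_Y * (X - mean_X) / SD_X at full precision:
Y = 69.89 + 5.74 * (33 - 48.69) / 13.5
Y = 69.89 - 5.74 * 15.69 / 13.5
Y = 69.89 - 90.0606 / 13.5
Y = 69.89 - 6.6712
Y = 63.2188

63.2188


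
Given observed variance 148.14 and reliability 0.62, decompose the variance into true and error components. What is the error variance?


var_true = rxx * var_obs = 0.62 * 148.14 = 91.8468
var_error = var_obs - var_true
var_error = 148.14 - 91.8468
var_error = 56.2932

56.2932


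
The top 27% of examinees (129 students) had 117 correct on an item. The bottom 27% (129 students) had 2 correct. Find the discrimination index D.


p_upper = 117/129 = 0.907
p_lower = 2/129 = 0.0155
D = 0.907 - 0.0155 = 0.8915

0.8915


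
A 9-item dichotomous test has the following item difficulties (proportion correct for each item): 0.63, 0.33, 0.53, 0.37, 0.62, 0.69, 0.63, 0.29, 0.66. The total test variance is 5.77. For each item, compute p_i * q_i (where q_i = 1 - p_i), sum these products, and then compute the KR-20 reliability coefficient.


For each item, compute p_i * q_i:
  Item 1: 0.63 * 0.37 = 0.2331
  Item 2: 0.33 * 0.67 = 0.2211
  Item 3: 0.53 * 0.47 = 0.2491
  Item 4: 0.37 * 0.63 = 0.2331
  Item 5: 0.62 * 0.38 = 0.2356
  Item 6: 0.69 * 0.31 = 0.2139
  Item 7: 0.63 * 0.37 = 0.2331
  Item 8: 0.29 * 0.71 = 0.2059
  Item 9: 0.66 * 0.34 = 0.2244
Sum(p_i * q_i) = 0.2331 + 0.2211 + 0.2491 + 0.2331 + 0.2356 + 0.2139 + 0.2331 + 0.2059 + 0.2244 = 2.0493
KR-20 = (k/(k-1)) * (1 - Sum(p_i*q_i) / Var_total)
= (9/8) * (1 - 2.0493/5.77)
= 1.125 * 0.6448
KR-20 = 0.7254

0.7254


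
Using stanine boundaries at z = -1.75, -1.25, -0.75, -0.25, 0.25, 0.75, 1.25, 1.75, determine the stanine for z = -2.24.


Stanine boundaries: [-1.75, -1.25, -0.75, -0.25, 0.25, 0.75, 1.25, 1.75]
z = -2.24
Check each boundary:
  z < -1.75
  z < -1.25
  z < -0.75
  z < -0.25
  z < 0.25
  z < 0.75
  z < 1.25
  z < 1.75
Highest qualifying boundary gives stanine = 1

1


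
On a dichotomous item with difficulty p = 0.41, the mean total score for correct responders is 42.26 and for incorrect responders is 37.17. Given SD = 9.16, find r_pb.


q = 1 - p = 0.59
rpb = ((M1 - M0) / SD) * sqrt(p * q)
rpb = ((42.26 - 37.17) / 9.16) * sqrt(0.41 * 0.59)
rpb = 0.2733

0.2733


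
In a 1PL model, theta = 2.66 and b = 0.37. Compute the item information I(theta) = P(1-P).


P = 1/(1+exp(-(2.66-0.37))) = 0.908
I = P*(1-P) = 0.908 * 0.092
I = 0.0835

0.0835


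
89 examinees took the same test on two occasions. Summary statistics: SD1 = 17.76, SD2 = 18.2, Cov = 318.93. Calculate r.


r = cov(X,Y) / (SD_X * SD_Y)
r = 318.93 / (17.76 * 18.2)
r = 318.93 / 323.232
r = 0.9867

0.9867


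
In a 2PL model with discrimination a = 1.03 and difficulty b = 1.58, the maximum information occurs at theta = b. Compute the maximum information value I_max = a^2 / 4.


For 2PL, max info at theta = b = 1.58
I_max = a^2 / 4 = 1.03^2 / 4
= 1.0609 / 4
I_max = 0.2652

0.2652


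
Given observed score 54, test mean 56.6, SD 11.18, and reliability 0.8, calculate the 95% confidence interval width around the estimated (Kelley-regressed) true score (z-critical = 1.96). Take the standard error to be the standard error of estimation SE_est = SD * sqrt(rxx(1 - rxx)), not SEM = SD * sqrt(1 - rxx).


True score estimate = 0.8*54 + 0.2*56.6 = 54.52
SE_est = SD * sqrt(rxx * (1 - rxx)) = 11.18 * sqrt(0.8 * 0.2) = 11.18 * sqrt(0.16) = 4.472
CI = T_est +/- z * SE_est, so width = 2 * z * SE_est = 2 * 1.96 * 4.472
Width = 17.5302

17.5302


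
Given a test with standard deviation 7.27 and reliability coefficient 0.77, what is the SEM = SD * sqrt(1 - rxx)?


SEM = SD * sqrt(1 - rxx)
SEM = 7.27 * sqrt(1 - 0.77)
SEM = 7.27 * sqrt(0.23) = 7.27 * 0.479583
SEM = 3.4866

3.4866


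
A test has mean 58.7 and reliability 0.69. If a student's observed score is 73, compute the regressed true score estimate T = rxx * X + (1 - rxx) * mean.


T_est = rxx * X + (1 - rxx) * mean
T_est = 0.69 * 73 + 0.31 * 58.7
T_est = 50.37 + 18.197
T_est = 68.567

68.567


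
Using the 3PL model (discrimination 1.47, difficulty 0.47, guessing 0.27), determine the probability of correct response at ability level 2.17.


logit = 1.47*(2.17 - 0.47) = 2.499
P* = 1/(1 + exp(-2.499)) = 0.9241
P = 0.27 + (1 - 0.27) * 0.9241
P = 0.9446

0.9446


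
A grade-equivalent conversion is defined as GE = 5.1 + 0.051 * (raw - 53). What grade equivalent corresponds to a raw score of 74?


raw - median = 74 - 53 = 21
slope * diff = 0.051 * 21 = 1.071
GE = 5.1 + 1.071
GE = 6.171

6.171


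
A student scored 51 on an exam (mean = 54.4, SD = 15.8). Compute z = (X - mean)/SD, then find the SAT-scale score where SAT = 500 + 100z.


z = (X - mean) / SD = (51 - 54.4) / 15.8
z = -3.4 / 15.8
z = -0.2152
SAT-scale = SAT = 500 + 100z
Carry z at full precision (z = -3.4 / 15.8) into the conversion:
SAT-scale = 500 + 100 * (-3.4 / 15.8) = 500 + -340 / 15.8
SAT-scale = 500 + -21.519
SAT-scale = 478.481

478.481


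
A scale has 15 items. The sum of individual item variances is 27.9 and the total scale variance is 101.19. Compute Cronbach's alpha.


alpha = (k/(k-1)) * (1 - sum(si^2)/s_total^2)
= (15/14) * (1 - 27.9/101.19)
alpha = 0.776

0.776


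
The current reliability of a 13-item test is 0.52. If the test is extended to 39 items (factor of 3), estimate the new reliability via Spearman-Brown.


r_new = (n * rxx) / (1 + (n-1) * rxx)
r_new = (3 * 0.52) / (1 + 2 * 0.52)
r_new = 1.56 / 2.04
r_new = 0.7647

0.7647


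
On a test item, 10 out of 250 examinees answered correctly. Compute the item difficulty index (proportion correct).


Item difficulty p = number correct / total examinees
p = 10 / 250
p = 0.04

0.04


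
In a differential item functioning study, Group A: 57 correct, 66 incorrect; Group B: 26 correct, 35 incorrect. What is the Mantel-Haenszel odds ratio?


Odds_A = 57/66 = 0.8636
Odds_B = 26/35 = 0.7429
OR = Odds_A / Odds_B = 0.8636 / 0.7429
Exactly, OR = (57 * 35) / (66 * 26) = 1995 / 1716
OR = 1.1626

1.1626


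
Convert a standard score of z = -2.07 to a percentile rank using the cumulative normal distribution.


CDF(z) = 0.5 * (1 + erf(z/sqrt(2)))
erf(-1.4637) = -0.9615
CDF = 0.0192
Percentile rank = 0.0192 * 100 = 1.92

1.92


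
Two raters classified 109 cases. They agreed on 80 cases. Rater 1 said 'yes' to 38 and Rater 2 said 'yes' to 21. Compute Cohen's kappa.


P_o = 80/109 = 0.733945
P_e = (38*21 + 71*88) / 11881 = 0.593048
kappa = (P_o - P_e) / (1 - P_e)
kappa = (0.733945 - 0.593048) / (1 - 0.593048)
kappa = 0.3462

0.3462


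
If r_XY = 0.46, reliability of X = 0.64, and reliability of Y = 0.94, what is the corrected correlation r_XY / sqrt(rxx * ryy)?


r_corrected = rxy / sqrt(rxx * ryy)
= 0.46 / sqrt(0.64 * 0.94)
= 0.46 / sqrt(0.6016)
= 0.46 / 0.775629
r_corrected = 0.5931

0.5931


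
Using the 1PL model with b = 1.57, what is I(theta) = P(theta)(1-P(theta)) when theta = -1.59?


P = 1/(1+exp(-(-1.59-1.57))) = 0.0407
I = P*(1-P) = 0.0407 * 0.9593
I = 0.039

0.039


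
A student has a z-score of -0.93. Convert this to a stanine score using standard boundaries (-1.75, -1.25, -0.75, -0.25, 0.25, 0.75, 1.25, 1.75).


Stanine boundaries: [-1.75, -1.25, -0.75, -0.25, 0.25, 0.75, 1.25, 1.75]
z = -0.93
Check each boundary:
  z >= -1.75 -> could be stanine 2
  z >= -1.25 -> could be stanine 3
  z < -0.75
  z < -0.25
  z < 0.25
  z < 0.75
  z < 1.25
  z < 1.75
Highest qualifying boundary gives stanine = 3

3


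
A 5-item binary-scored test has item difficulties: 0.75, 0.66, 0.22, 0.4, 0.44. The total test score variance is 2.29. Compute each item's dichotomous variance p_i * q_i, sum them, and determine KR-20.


For each item, compute p_i * q_i:
  Item 1: 0.75 * 0.25 = 0.1875
  Item 2: 0.66 * 0.34 = 0.2244
  Item 3: 0.22 * 0.78 = 0.1716
  Item 4: 0.4 * 0.6 = 0.24
  Item 5: 0.44 * 0.56 = 0.2464
Sum(p_i * q_i) = 0.1875 + 0.2244 + 0.1716 + 0.24 + 0.2464 = 1.0699
KR-20 = (k/(k-1)) * (1 - Sum(p_i*q_i) / Var_total)
= (5/4) * (1 - 1.0699/2.29)
= 1.25 * 0.5328
KR-20 = 0.666

0.666


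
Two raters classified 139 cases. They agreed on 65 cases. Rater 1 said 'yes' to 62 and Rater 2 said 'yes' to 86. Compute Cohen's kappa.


P_o = 65/139 = 0.467626
P_e = (62*86 + 77*53) / 19321 = 0.48719
kappa = (P_o - P_e) / (1 - P_e)
kappa = (0.467626 - 0.48719) / (1 - 0.48719)
kappa = -0.0382

-0.0382


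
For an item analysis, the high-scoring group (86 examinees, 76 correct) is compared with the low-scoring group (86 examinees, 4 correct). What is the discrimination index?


p_upper = 76/86 = 0.8837
p_lower = 4/86 = 0.0465
D = 0.8837 - 0.0465 = 0.8372

0.8372


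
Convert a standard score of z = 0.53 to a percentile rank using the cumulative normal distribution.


CDF(z) = 0.5 * (1 + erf(z/sqrt(2)))
erf(0.3748) = 0.4039
CDF = 0.7019
Percentile rank = 0.7019 * 100 = 70.19

70.19


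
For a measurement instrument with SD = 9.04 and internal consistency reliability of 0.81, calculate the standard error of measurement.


SEM = SD * sqrt(1 - rxx)
SEM = 9.04 * sqrt(1 - 0.81)
SEM = 9.04 * sqrt(0.19) = 9.04 * 0.43589
SEM = 3.9404

3.9404


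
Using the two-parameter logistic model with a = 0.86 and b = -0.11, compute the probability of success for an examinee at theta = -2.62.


a*(theta - b) = 0.86 * (-2.62 - -0.11) = -2.1586
exp(--2.1586) = 8.659
P = 1 / (1 + 8.659)
P = 0.1035

0.1035


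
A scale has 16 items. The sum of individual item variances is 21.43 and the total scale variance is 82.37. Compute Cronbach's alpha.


alpha = (k/(k-1)) * (1 - sum(si^2)/s_total^2)
= (16/15) * (1 - 21.43/82.37)
alpha = 0.7892

0.7892


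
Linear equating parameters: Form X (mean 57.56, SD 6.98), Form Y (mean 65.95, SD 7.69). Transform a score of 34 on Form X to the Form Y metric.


slope = SD_Y / SD_X = 7.69 / 6.98 ~ 1.1017
intercept = mean_Y - slope * mean_X = 65.95 - (7.69 / 6.98) * 57.56 ~ 2.535
Y = slope * X + intercept. To avoid rounding drift from the rounded slope/intercept, evaluate the equivalent form Y = mean_Y + SD_Y * (X - mean_X) / SD_X at full precision:
Y = 65.95 + 7.69 * (34 - 57.56) / 6.98
Y = 65.95 - 7.69 * 23.56 / 6.98
Y = 65.95 - 181.1764 / 6.98
Y = 65.95 - 25.9565
Y = 39.9935

39.9935


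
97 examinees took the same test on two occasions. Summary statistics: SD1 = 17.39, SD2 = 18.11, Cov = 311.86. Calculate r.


r = cov(X,Y) / (SD_X * SD_Y)
r = 311.86 / (17.39 * 18.11)
r = 311.86 / 314.9329
r = 0.9902

0.9902


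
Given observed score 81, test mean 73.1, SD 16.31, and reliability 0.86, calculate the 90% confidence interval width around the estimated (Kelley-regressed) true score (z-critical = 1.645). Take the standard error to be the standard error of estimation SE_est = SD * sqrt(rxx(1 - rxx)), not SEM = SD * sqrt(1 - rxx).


True score estimate = 0.86*81 + 0.14*73.1 = 79.894
SE_est = SD * sqrt(rxx * (1 - rxx)) = 16.31 * sqrt(0.86 * 0.14) = 16.31 * sqrt(0.1204) = 5.659358
CI = T_est +/- z * SE_est, so width = 2 * z * SE_est = 2 * 1.645 * 5.659358
Width = 18.6193

18.6193


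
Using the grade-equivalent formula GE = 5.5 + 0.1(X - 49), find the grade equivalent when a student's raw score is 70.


raw - median = 70 - 49 = 21
slope * diff = 0.1 * 21 = 2.1
GE = 5.5 + 2.1
GE = 7.6

7.6


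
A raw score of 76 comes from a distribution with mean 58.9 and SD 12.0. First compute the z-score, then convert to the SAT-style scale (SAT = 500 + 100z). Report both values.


z = (X - mean) / SD = (76 - 58.9) / 12.0
z = 17.1 / 12.0
z = 1.425
SAT-scale = SAT = 500 + 100z
Carry z at full precision (z = 17.1 / 12.0) into the conversion:
SAT-scale = 500 + 100 * (17.1 / 12.0) = 500 + 1710 / 12.0
SAT-scale = 500 + 142.5
SAT-scale = 642.5

642.5


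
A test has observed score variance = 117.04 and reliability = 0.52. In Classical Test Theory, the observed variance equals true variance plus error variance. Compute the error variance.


var_true = rxx * var_obs = 0.52 * 117.04 = 60.8608
var_error = var_obs - var_true
var_error = 117.04 - 60.8608
var_error = 56.1792

56.1792


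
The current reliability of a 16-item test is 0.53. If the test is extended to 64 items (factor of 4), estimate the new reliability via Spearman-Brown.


r_new = (n * rxx) / (1 + (n-1) * rxx)
r_new = (4 * 0.53) / (1 + 3 * 0.53)
r_new = 2.12 / 2.59
r_new = 0.8185

0.8185


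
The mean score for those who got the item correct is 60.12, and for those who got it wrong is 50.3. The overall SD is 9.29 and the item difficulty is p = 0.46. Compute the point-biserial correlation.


q = 1 - p = 0.54
rpb = ((M1 - M0) / SD) * sqrt(p * q)
rpb = ((60.12 - 50.3) / 9.29) * sqrt(0.46 * 0.54)
rpb = 0.5268

0.5268


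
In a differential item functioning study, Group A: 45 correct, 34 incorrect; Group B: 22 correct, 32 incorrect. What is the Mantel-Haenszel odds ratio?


Odds_A = 45/34 = 1.3235
Odds_B = 22/32 = 0.6875
OR = Odds_A / Odds_B = 1.3235 / 0.6875
Exactly, OR = (45 * 32) / (34 * 22) = 1440 / 748
OR = 1.9251

1.9251


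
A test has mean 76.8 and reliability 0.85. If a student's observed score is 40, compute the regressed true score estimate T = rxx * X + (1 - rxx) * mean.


T_est = rxx * X + (1 - rxx) * mean
T_est = 0.85 * 40 + 0.15 * 76.8
T_est = 34.0 + 11.52
T_est = 45.52

45.52


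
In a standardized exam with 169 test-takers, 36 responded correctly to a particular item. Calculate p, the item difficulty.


Item difficulty p = number correct / total examinees
p = 36 / 169
p = 0.213

0.213


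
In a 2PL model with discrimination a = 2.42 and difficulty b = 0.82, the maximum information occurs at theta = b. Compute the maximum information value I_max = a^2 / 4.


For 2PL, max info at theta = b = 0.82
I_max = a^2 / 4 = 2.42^2 / 4
= 5.8564 / 4
I_max = 1.4641

1.4641


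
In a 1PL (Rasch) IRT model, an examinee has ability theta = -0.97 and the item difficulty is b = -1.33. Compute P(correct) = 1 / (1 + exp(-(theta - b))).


theta - b = -0.97 - -1.33 = 0.36
exp(-(theta - b)) = exp(-0.36) = 0.6977
P = 1 / (1 + 0.6977)
P = 0.589

0.589


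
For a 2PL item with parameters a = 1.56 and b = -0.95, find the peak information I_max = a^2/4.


For 2PL, max info at theta = b = -0.95
I_max = a^2 / 4 = 1.56^2 / 4
= 2.4336 / 4
I_max = 0.6084

0.6084


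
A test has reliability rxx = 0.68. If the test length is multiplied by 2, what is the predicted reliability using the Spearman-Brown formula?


r_new = (n * rxx) / (1 + (n-1) * rxx)
r_new = (2 * 0.68) / (1 + 1 * 0.68)
r_new = 1.36 / 1.68
r_new = 0.8095

0.8095


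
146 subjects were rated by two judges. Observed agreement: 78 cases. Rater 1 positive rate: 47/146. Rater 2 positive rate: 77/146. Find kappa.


P_o = 78/146 = 0.534247
P_e = (47*77 + 99*69) / 21316 = 0.490242
kappa = (P_o - P_e) / (1 - P_e)
kappa = (0.534247 - 0.490242) / (1 - 0.490242)
kappa = 0.0863

0.0863


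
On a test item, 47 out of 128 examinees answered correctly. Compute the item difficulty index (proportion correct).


Item difficulty p = number correct / total examinees
p = 47 / 128
p = 0.3672

0.3672


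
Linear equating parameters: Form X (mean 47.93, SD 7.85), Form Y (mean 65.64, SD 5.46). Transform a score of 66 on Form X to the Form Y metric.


slope = SD_Y / SD_X = 5.46 / 7.85 ~ 0.6955
intercept = mean_Y - slope * mean_X = 65.64 - (5.46 / 7.85) * 47.93 ~ 32.3027
Y = slope * X + intercept. To avoid rounding drift from the rounded slope/intercept, evaluate the equivalent form Y = mean_Y + SD_Y * (X - mean_X) / SD_X at full precision:
Y = 65.64 + 5.46 * (66 - 47.93) / 7.85
Y = 65.64 + 5.46 * 18.07 / 7.85
Y = 65.64 + 98.6622 / 7.85
Y = 65.64 + 12.5684
Y = 78.2084

78.2084


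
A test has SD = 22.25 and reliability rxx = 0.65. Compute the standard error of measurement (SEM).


SEM = SD * sqrt(1 - rxx)
SEM = 22.25 * sqrt(1 - 0.65)
SEM = 22.25 * sqrt(0.35) = 22.25 * 0.591608
SEM = 13.1633

13.1633


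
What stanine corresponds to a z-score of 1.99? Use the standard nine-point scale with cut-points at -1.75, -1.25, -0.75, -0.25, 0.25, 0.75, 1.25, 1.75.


Stanine boundaries: [-1.75, -1.25, -0.75, -0.25, 0.25, 0.75, 1.25, 1.75]
z = 1.99
Check each boundary:
  z >= -1.75 -> could be stanine 2
  z >= -1.25 -> could be stanine 3
  z >= -0.75 -> could be stanine 4
  z >= -0.25 -> could be stanine 5
  z >= 0.25 -> could be stanine 6
  z >= 0.75 -> could be stanine 7
  z >= 1.25 -> could be stanine 8
  z >= 1.75 -> could be stanine 9
Highest qualifying boundary gives stanine = 9

9


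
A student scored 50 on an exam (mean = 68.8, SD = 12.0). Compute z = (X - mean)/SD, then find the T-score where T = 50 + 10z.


z = (X - mean) / SD = (50 - 68.8) / 12.0
z = -18.8 / 12.0
z = -1.5667
T-score = T = 50 + 10z
Carry z at full precision (z = -18.8 / 12.0) into the conversion:
T-score = 50 + 10 * (-18.8 / 12.0) = 50 + -188 / 12.0
T-score = 50 + -15.6667
T-score = 34.3333

34.3333


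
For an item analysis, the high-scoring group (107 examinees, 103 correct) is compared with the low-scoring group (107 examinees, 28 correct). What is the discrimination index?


p_upper = 103/107 = 0.9626
p_lower = 28/107 = 0.2617
D = 0.9626 - 0.2617 = 0.7009

0.7009


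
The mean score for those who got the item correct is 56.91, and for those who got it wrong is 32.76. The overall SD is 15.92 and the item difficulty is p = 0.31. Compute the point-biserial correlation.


q = 1 - p = 0.69
rpb = ((M1 - M0) / SD) * sqrt(p * q)
rpb = ((56.91 - 32.76) / 15.92) * sqrt(0.31 * 0.69)
rpb = 0.7016

0.7016


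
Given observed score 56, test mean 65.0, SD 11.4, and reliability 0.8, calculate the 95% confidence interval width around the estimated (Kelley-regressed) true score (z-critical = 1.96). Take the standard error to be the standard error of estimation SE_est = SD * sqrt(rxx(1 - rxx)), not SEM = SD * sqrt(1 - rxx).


True score estimate = 0.8*56 + 0.2*65.0 = 57.8
SE_est = SD * sqrt(rxx * (1 - rxx)) = 11.4 * sqrt(0.8 * 0.2) = 11.4 * sqrt(0.16) = 4.56
CI = T_est +/- z * SE_est, so width = 2 * z * SE_est = 2 * 1.96 * 4.56
Width = 17.8752

17.8752


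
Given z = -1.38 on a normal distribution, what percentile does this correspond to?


CDF(z) = 0.5 * (1 + erf(z/sqrt(2)))
erf(-0.9758) = -0.8324
CDF = 0.0838
Percentile rank = 0.0838 * 100 = 8.38

8.38


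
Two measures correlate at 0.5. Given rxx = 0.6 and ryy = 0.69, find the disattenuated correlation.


r_corrected = rxy / sqrt(rxx * ryy)
= 0.5 / sqrt(0.6 * 0.69)
= 0.5 / sqrt(0.414)
= 0.5 / 0.643428
r_corrected = 0.7771

0.7771


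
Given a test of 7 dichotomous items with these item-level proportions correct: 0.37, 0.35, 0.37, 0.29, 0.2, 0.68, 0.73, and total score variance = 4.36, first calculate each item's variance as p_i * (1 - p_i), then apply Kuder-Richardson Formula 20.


For each item, compute p_i * q_i:
  Item 1: 0.37 * 0.63 = 0.2331
  Item 2: 0.35 * 0.65 = 0.2275
  Item 3: 0.37 * 0.63 = 0.2331
  Item 4: 0.29 * 0.71 = 0.2059
  Item 5: 0.2 * 0.8 = 0.16
  Item 6: 0.68 * 0.32 = 0.2176
  Item 7: 0.73 * 0.27 = 0.1971
Sum(p_i * q_i) = 0.2331 + 0.2275 + 0.2331 + 0.2059 + 0.16 + 0.2176 + 0.1971 = 1.4743
KR-20 = (k/(k-1)) * (1 - Sum(p_i*q_i) / Var_total)
= (7/6) * (1 - 1.4743/4.36)
= 1.1667 * 0.6619
KR-20 = 0.7722

0.7722


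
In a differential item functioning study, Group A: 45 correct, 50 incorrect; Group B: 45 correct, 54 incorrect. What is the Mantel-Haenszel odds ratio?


Odds_A = 45/50 = 0.9
Odds_B = 45/54 = 0.8333
OR = Odds_A / Odds_B = 0.9 / 0.8333
Exactly, OR = (45 * 54) / (50 * 45) = 2430 / 2250
OR = 1.08

1.08


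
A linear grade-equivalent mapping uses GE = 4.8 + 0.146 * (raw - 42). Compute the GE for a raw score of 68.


raw - median = 68 - 42 = 26
slope * diff = 0.146 * 26 = 3.796
GE = 4.8 + 3.796
GE = 8.596

8.596


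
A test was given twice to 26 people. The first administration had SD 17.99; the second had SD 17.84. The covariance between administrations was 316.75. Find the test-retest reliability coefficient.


r = cov(X,Y) / (SD_X * SD_Y)
r = 316.75 / (17.99 * 17.84)
r = 316.75 / 320.9416
r = 0.9869

0.9869


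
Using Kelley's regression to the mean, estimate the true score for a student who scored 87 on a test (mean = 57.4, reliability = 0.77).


T_est = rxx * X + (1 - rxx) * mean
T_est = 0.77 * 87 + 0.23 * 57.4
T_est = 66.99 + 13.202
T_est = 80.192

80.192


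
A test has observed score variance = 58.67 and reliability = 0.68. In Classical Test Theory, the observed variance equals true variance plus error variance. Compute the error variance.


var_true = rxx * var_obs = 0.68 * 58.67 = 39.8956
var_error = var_obs - var_true
var_error = 58.67 - 39.8956
var_error = 18.7744

18.7744


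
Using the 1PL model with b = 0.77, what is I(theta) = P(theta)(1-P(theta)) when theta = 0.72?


P = 1/(1+exp(-(0.72-0.77))) = 0.4875
I = P*(1-P) = 0.4875 * 0.5125
I = 0.2498

0.2498


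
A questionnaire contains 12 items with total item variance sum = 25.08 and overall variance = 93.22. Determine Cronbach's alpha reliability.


alpha = (k/(k-1)) * (1 - sum(si^2)/s_total^2)
= (12/11) * (1 - 25.08/93.22)
alpha = 0.7974

0.7974


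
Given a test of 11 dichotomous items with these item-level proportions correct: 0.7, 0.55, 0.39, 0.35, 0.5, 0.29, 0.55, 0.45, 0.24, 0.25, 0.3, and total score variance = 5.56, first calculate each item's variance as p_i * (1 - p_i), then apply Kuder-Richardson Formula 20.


For each item, compute p_i * q_i:
  Item 1: 0.7 * 0.3 = 0.21
  Item 2: 0.55 * 0.45 = 0.2475
  Item 3: 0.39 * 0.61 = 0.2379
  Item 4: 0.35 * 0.65 = 0.2275
  Item 5: 0.5 * 0.5 = 0.25
  Item 6: 0.29 * 0.71 = 0.2059
  Item 7: 0.55 * 0.45 = 0.2475
  Item 8: 0.45 * 0.55 = 0.2475
  Item 9: 0.24 * 0.76 = 0.1824
  Item 10: 0.25 * 0.75 = 0.1875
  Item 11: 0.3 * 0.7 = 0.21
Sum(p_i * q_i) = 0.21 + 0.2475 + 0.2379 + 0.2275 + 0.25 + 0.2059 + 0.2475 + 0.2475 + 0.1824 + 0.1875 + 0.21 = 2.4537
KR-20 = (k/(k-1)) * (1 - Sum(p_i*q_i) / Var_total)
= (11/10) * (1 - 2.4537/5.56)
= 1.1 * 0.5587
KR-20 = 0.6146

0.6146


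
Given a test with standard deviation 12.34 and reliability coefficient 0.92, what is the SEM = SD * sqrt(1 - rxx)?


SEM = SD * sqrt(1 - rxx)
SEM = 12.34 * sqrt(1 - 0.92)
SEM = 12.34 * sqrt(0.08) = 12.34 * 0.282843
SEM = 3.4903

3.4903


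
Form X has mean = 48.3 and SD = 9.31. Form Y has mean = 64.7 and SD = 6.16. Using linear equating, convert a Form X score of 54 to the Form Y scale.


slope = SD_Y / SD_X = 6.16 / 9.31 ~ 0.6617
intercept = mean_Y - slope * mean_X = 64.7 - (6.16 / 9.31) * 48.3 ~ 32.7421
Y = slope * X + intercept. To avoid rounding drift from the rounded slope/intercept, evaluate the equivalent form Y = mean_Y + SD_Y * (X - mean_X) / SD_X at full precision:
Y = 64.7 + 6.16 * (54 - 48.3) / 9.31
Y = 64.7 + 6.16 * 5.7 / 9.31
Y = 64.7 + 35.112 / 9.31
Y = 64.7 + 3.7714
Y = 68.4714

68.4714


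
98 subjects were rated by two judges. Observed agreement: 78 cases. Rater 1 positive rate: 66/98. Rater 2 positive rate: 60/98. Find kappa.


P_o = 78/98 = 0.795918
P_e = (66*60 + 32*38) / 9604 = 0.538942
kappa = (P_o - P_e) / (1 - P_e)
kappa = (0.795918 - 0.538942) / (1 - 0.538942)
kappa = 0.5574

0.5574


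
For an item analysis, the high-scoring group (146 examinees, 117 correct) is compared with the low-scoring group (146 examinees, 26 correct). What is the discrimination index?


p_upper = 117/146 = 0.8014
p_lower = 26/146 = 0.1781
D = 0.8014 - 0.1781 = 0.6233

0.6233


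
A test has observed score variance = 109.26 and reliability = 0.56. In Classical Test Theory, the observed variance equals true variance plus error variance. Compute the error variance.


var_true = rxx * var_obs = 0.56 * 109.26 = 61.1856
var_error = var_obs - var_true
var_error = 109.26 - 61.1856
var_error = 48.0744

48.0744


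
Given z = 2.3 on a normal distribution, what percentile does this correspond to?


CDF(z) = 0.5 * (1 + erf(z/sqrt(2)))
erf(1.6263) = 0.9786
CDF = 0.9893
Percentile rank = 0.9893 * 100 = 98.93

98.93


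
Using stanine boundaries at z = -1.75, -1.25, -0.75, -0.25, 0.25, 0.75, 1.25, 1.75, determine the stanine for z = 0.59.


Stanine boundaries: [-1.75, -1.25, -0.75, -0.25, 0.25, 0.75, 1.25, 1.75]
z = 0.59
Check each boundary:
  z >= -1.75 -> could be stanine 2
  z >= -1.25 -> could be stanine 3
  z >= -0.75 -> could be stanine 4
  z >= -0.25 -> could be stanine 5
  z >= 0.25 -> could be stanine 6
  z < 0.75
  z < 1.25
  z < 1.75
Highest qualifying boundary gives stanine = 6

6


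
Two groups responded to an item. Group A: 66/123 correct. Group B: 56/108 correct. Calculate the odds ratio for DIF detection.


Odds_A = 66/57 = 1.1579
Odds_B = 56/52 = 1.0769
OR = Odds_A / Odds_B = 1.1579 / 1.0769
Exactly, OR = (66 * 52) / (57 * 56) = 3432 / 3192
OR = 1.0752

1.0752


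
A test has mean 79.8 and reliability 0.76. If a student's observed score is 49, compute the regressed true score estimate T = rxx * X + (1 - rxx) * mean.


T_est = rxx * X + (1 - rxx) * mean
T_est = 0.76 * 49 + 0.24 * 79.8
T_est = 37.24 + 19.152
T_est = 56.392

56.392


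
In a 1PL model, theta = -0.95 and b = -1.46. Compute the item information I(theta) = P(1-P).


P = 1/(1+exp(-(-0.95--1.46))) = 0.6248
I = P*(1-P) = 0.6248 * 0.3752
I = 0.2344

0.2344


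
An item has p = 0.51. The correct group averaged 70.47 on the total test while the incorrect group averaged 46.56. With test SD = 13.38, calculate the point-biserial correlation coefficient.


q = 1 - p = 0.49
rpb = ((M1 - M0) / SD) * sqrt(p * q)
rpb = ((70.47 - 46.56) / 13.38) * sqrt(0.51 * 0.49)
rpb = 0.8933

0.8933


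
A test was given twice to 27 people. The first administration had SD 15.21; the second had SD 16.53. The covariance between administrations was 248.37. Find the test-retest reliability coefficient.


r = cov(X,Y) / (SD_X * SD_Y)
r = 248.37 / (15.21 * 16.53)
r = 248.37 / 251.4213
r = 0.9879

0.9879


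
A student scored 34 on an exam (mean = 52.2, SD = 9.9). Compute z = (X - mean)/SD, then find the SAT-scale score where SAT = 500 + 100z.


z = (X - mean) / SD = (34 - 52.2) / 9.9
z = -18.2 / 9.9
z = -1.8384
SAT-scale = SAT = 500 + 100z
Carry z at full precision (z = -18.2 / 9.9) into the conversion:
SAT-scale = 500 + 100 * (-18.2 / 9.9) = 500 + -1820 / 9.9
SAT-scale = 500 + -183.8384
SAT-scale = 316.1616

316.1616


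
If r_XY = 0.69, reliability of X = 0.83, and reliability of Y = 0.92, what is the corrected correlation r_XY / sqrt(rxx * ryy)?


r_corrected = rxy / sqrt(rxx * ryy)
= 0.69 / sqrt(0.83 * 0.92)
= 0.69 / sqrt(0.7636)
= 0.69 / 0.873842
r_corrected = 0.7896

0.7896


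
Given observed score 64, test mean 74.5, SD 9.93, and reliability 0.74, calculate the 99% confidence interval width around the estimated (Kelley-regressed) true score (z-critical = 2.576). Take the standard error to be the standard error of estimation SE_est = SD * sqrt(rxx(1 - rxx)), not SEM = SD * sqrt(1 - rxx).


True score estimate = 0.74*64 + 0.26*74.5 = 66.73
SE_est = SD * sqrt(rxx * (1 - rxx)) = 9.93 * sqrt(0.74 * 0.26) = 9.93 * sqrt(0.1924) = 4.355638
CI = T_est +/- z * SE_est, so width = 2 * z * SE_est = 2 * 2.576 * 4.355638
Width = 22.4402

22.4402


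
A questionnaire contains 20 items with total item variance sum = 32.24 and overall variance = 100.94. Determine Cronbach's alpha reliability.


alpha = (k/(k-1)) * (1 - sum(si^2)/s_total^2)
= (20/19) * (1 - 32.24/100.94)
alpha = 0.7164

0.7164


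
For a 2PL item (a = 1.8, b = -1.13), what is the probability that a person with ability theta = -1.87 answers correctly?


a*(theta - b) = 1.8 * (-1.87 - -1.13) = -1.332
exp(--1.332) = 3.7886
P = 1 / (1 + 3.7886)
P = 0.2088

0.2088


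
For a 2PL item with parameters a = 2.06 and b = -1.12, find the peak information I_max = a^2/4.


For 2PL, max info at theta = b = -1.12
I_max = a^2 / 4 = 2.06^2 / 4
= 4.2436 / 4
I_max = 1.0609

1.0609


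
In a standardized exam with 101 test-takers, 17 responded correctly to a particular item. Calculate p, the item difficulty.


Item difficulty p = number correct / total examinees
p = 17 / 101
p = 0.1683

0.1683


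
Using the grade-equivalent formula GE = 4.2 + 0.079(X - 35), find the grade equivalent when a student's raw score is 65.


raw - median = 65 - 35 = 30
slope * diff = 0.079 * 30 = 2.37
GE = 4.2 + 2.37
GE = 6.57

6.57


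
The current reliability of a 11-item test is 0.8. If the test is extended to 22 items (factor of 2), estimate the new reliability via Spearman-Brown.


r_new = (n * rxx) / (1 + (n-1) * rxx)
r_new = (2 * 0.8) / (1 + 1 * 0.8)
r_new = 1.6 / 1.8
r_new = 0.8889

0.8889


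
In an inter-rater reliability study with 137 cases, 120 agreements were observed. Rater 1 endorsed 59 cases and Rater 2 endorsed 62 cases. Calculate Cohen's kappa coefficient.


P_o = 120/137 = 0.875912
P_e = (59*62 + 78*75) / 18769 = 0.50658
kappa = (P_o - P_e) / (1 - P_e)
kappa = (0.875912 - 0.50658) / (1 - 0.50658)
kappa = 0.7485

0.7485


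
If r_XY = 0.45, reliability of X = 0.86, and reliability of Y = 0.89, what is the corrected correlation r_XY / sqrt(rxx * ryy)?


r_corrected = rxy / sqrt(rxx * ryy)
= 0.45 / sqrt(0.86 * 0.89)
= 0.45 / sqrt(0.7654)
= 0.45 / 0.874871
r_corrected = 0.5144

0.5144


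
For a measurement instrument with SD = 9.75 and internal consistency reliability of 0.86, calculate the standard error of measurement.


SEM = SD * sqrt(1 - rxx)
SEM = 9.75 * sqrt(1 - 0.86)
SEM = 9.75 * sqrt(0.14) = 9.75 * 0.374166
SEM = 3.6481

3.6481


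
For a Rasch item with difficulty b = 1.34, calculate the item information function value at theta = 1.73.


P = 1/(1+exp(-(1.73-1.34))) = 0.5963
I = P*(1-P) = 0.5963 * 0.4037
I = 0.2407

0.2407


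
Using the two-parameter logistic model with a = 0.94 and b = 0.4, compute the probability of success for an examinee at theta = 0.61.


a*(theta - b) = 0.94 * (0.61 - 0.4) = 0.1974
exp(-0.1974) = 0.8209
P = 1 / (1 + 0.8209)
P = 0.5492

0.5492


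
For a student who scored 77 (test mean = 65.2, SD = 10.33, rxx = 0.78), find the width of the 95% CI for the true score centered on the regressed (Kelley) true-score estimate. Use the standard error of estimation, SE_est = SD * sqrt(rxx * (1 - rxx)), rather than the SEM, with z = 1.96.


True score estimate = 0.78*77 + 0.22*65.2 = 74.404
SE_est = SD * sqrt(rxx * (1 - rxx)) = 10.33 * sqrt(0.78 * 0.22) = 10.33 * sqrt(0.1716) = 4.279164
CI = T_est +/- z * SE_est, so width = 2 * z * SE_est = 2 * 1.96 * 4.279164
Width = 16.7743

16.7743


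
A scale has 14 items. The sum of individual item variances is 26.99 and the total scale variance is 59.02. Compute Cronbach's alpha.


alpha = (k/(k-1)) * (1 - sum(si^2)/s_total^2)
= (14/13) * (1 - 26.99/59.02)
alpha = 0.5844

0.5844


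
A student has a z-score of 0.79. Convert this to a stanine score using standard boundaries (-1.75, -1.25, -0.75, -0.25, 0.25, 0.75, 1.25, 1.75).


Stanine boundaries: [-1.75, -1.25, -0.75, -0.25, 0.25, 0.75, 1.25, 1.75]
z = 0.79
Check each boundary:
  z >= -1.75 -> could be stanine 2
  z >= -1.25 -> could be stanine 3
  z >= -0.75 -> could be stanine 4
  z >= -0.25 -> could be stanine 5
  z >= 0.25 -> could be stanine 6
  z >= 0.75 -> could be stanine 7
  z < 1.25
  z < 1.75
Highest qualifying boundary gives stanine = 7

7


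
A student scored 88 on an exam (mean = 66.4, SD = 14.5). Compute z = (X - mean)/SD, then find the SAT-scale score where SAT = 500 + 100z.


z = (X - mean) / SD = (88 - 66.4) / 14.5
z = 21.6 / 14.5
z = 1.4897
SAT-scale = SAT = 500 + 100z
Carry z at full precision (z = 21.6 / 14.5) into the conversion:
SAT-scale = 500 + 100 * (21.6 / 14.5) = 500 + 2160 / 14.5
SAT-scale = 500 + 148.9655
SAT-scale = 648.9655

648.9655


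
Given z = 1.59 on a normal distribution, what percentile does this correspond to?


CDF(z) = 0.5 * (1 + erf(z/sqrt(2)))
erf(1.1243) = 0.8882
CDF = 0.9441
Percentile rank = 0.9441 * 100 = 94.41

94.41


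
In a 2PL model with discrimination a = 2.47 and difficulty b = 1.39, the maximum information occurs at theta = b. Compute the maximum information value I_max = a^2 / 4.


For 2PL, max info at theta = b = 1.39
I_max = a^2 / 4 = 2.47^2 / 4
= 6.1009 / 4
I_max = 1.5252

1.5252


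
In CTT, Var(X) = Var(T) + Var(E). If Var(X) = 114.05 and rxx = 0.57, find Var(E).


var_true = rxx * var_obs = 0.57 * 114.05 = 65.0085
var_error = var_obs - var_true
var_error = 114.05 - 65.0085
var_error = 49.0415

49.0415


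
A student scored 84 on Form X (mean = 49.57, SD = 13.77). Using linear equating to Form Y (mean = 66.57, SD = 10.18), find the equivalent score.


slope = SD_Y / SD_X = 10.18 / 13.77 ~ 0.7393
intercept = mean_Y - slope * mean_X = 66.57 - (10.18 / 13.77) * 49.57 ~ 29.9235
Y = slope * X + intercept. To avoid rounding drift from the rounded slope/intercept, evaluate the equivalent form Y = mean_Y + SD_Y * (X - mean_X) / SD_X at full precision:
Y = 66.57 + 10.18 * (84 - 49.57) / 13.77
Y = 66.57 + 10.18 * 34.43 / 13.77
Y = 66.57 + 350.4974 / 13.77
Y = 66.57 + 25.4537
Y = 92.0237

92.0237


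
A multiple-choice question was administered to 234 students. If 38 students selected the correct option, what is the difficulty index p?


Item difficulty p = number correct / total examinees
p = 38 / 234
p = 0.1624

0.1624


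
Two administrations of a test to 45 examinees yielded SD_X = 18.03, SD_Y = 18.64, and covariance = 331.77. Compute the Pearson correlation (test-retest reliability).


r = cov(X,Y) / (SD_X * SD_Y)
r = 331.77 / (18.03 * 18.64)
r = 331.77 / 336.0792
r = 0.9872

0.9872


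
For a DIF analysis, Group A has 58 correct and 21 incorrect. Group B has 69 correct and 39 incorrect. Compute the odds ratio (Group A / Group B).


Odds_A = 58/21 = 2.7619
Odds_B = 69/39 = 1.7692
OR = Odds_A / Odds_B = 2.7619 / 1.7692
Exactly, OR = (58 * 39) / (21 * 69) = 2262 / 1449
OR = 1.5611

1.5611


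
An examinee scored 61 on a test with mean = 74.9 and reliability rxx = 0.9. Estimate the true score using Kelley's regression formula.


T_est = rxx * X + (1 - rxx) * mean
T_est = 0.9 * 61 + 0.1 * 74.9
T_est = 54.9 + 7.49
T_est = 62.39

62.39


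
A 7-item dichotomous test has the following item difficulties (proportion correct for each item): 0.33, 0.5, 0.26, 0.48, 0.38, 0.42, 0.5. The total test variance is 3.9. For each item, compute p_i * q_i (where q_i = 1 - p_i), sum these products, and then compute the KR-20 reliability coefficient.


For each item, compute p_i * q_i:
  Item 1: 0.33 * 0.67 = 0.2211
  Item 2: 0.5 * 0.5 = 0.25
  Item 3: 0.26 * 0.74 = 0.1924
  Item 4: 0.48 * 0.52 = 0.2496
  Item 5: 0.38 * 0.62 = 0.2356
  Item 6: 0.42 * 0.58 = 0.2436
  Item 7: 0.5 * 0.5 = 0.25
Sum(p_i * q_i) = 0.2211 + 0.25 + 0.1924 + 0.2496 + 0.2356 + 0.2436 + 0.25 = 1.6423
KR-20 = (k/(k-1)) * (1 - Sum(p_i*q_i) / Var_total)
= (7/6) * (1 - 1.6423/3.9)
= 1.1667 * 0.5789
KR-20 = 0.6754

0.6754


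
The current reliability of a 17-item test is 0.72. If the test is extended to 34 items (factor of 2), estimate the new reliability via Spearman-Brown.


r_new = (n * rxx) / (1 + (n-1) * rxx)
r_new = (2 * 0.72) / (1 + 1 * 0.72)
r_new = 1.44 / 1.72
r_new = 0.8372

0.8372


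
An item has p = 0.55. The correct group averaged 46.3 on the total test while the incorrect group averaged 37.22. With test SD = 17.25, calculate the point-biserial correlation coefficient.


q = 1 - p = 0.45
rpb = ((M1 - M0) / SD) * sqrt(p * q)
rpb = ((46.3 - 37.22) / 17.25) * sqrt(0.55 * 0.45)
rpb = 0.2619

0.2619


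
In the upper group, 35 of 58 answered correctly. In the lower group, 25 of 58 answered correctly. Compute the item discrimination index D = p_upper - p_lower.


p_upper = 35/58 = 0.6034
p_lower = 25/58 = 0.431
D = 0.6034 - 0.431 = 0.1724

0.1724


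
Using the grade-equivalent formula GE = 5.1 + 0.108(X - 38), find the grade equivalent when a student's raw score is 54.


raw - median = 54 - 38 = 16
slope * diff = 0.108 * 16 = 1.728
GE = 5.1 + 1.728
GE = 6.828

6.828


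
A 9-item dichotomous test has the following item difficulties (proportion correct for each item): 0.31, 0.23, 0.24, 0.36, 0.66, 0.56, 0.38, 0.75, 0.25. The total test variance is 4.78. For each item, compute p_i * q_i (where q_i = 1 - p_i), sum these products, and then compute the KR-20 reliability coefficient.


For each item, compute p_i * q_i:
  Item 1: 0.31 * 0.69 = 0.2139
  Item 2: 0.23 * 0.77 = 0.1771
  Item 3: 0.24 * 0.76 = 0.1824
  Item 4: 0.36 * 0.64 = 0.2304
  Item 5: 0.66 * 0.34 = 0.2244
  Item 6: 0.56 * 0.44 = 0.2464
  Item 7: 0.38 * 0.62 = 0.2356
  Item 8: 0.75 * 0.25 = 0.1875
  Item 9: 0.25 * 0.75 = 0.1875
Sum(p_i * q_i) = 0.2139 + 0.1771 + 0.1824 + 0.2304 + 0.2244 + 0.2464 + 0.2356 + 0.1875 + 0.1875 = 1.8852
KR-20 = (k/(k-1)) * (1 - Sum(p_i*q_i) / Var_total)
= (9/8) * (1 - 1.8852/4.78)
= 1.125 * 0.6056
KR-20 = 0.6813

0.6813


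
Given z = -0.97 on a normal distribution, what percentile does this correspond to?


CDF(z) = 0.5 * (1 + erf(z/sqrt(2)))
erf(-0.6859) = -0.668
CDF = 0.166
Percentile rank = 0.166 * 100 = 16.6

16.6


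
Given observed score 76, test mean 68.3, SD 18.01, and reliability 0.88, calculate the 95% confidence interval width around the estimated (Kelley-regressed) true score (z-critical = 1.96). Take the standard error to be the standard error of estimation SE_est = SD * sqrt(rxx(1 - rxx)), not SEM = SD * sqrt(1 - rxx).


True score estimate = 0.88*76 + 0.12*68.3 = 75.076
SE_est = SD * sqrt(rxx * (1 - rxx)) = 18.01 * sqrt(0.88 * 0.12) = 18.01 * sqrt(0.1056) = 5.852557
CI = T_est +/- z * SE_est, so width = 2 * z * SE_est = 2 * 1.96 * 5.852557
Width = 22.942

22.942


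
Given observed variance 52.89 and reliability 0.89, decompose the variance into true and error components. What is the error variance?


var_true = rxx * var_obs = 0.89 * 52.89 = 47.0721
var_error = var_obs - var_true
var_error = 52.89 - 47.0721
var_error = 5.8179

5.8179
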